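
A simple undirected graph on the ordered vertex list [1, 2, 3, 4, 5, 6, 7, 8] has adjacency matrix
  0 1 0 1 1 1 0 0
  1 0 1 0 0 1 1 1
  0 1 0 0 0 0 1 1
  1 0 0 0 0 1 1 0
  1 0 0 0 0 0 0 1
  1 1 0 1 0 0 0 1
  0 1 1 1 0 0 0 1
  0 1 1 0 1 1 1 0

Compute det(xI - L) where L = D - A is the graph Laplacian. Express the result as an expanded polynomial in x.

x^8 - 30x^7 + 375x^6 - 2524x^5 + 9844x^4 - 22158x^3 + 26545x^2 - 13024x

With the vertex order [1, 2, 3, 4, 5, 6, 7, 8], the degrees are [4, 5, 3, 3, 2, 4, 4, 5], giving D = diag(4, 5, 3, 3, 2, 4, 4, 5) and L = D - A. Computing det(xI - L) by cofactor expansion (or equivalently via sum-over-permutations) gives x^8 - 30x^7 + 375x^6 - 2524x^5 + 9844x^4 - 22158x^3 + 26545x^2 - 13024x. Since p(0) = det(-L) = 0, x divides p(x).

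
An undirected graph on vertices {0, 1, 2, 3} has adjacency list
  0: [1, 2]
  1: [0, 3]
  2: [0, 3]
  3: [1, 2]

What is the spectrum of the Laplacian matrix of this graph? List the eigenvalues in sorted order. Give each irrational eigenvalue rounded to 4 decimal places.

Reading degrees in the order [0, 1, 2, 3] gives [2, 2, 2, 2]; set D = diag(2, 2, 2, 2) and form L = D - A. L is symmetric positive semidefinite, so every eigenvalue is real and nonnegative.

[0, 2, 2, 4]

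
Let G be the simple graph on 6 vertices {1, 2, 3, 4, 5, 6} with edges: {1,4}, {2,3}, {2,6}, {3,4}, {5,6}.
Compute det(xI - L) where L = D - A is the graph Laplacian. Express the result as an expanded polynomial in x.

x^6 - 10x^5 + 36x^4 - 56x^3 + 35x^2 - 6x

Each diagonal entry of L is the vertex degree and each off-diagonal entry is -1 where an edge is present, 0 otherwise; in the order [1, 2, 3, 4, 5, 6] the diagonal is [1, 2, 2, 2, 1, 2]. Computing det(xI - L) by cofactor expansion (or equivalently via sum-over-permutations) gives x^6 - 10x^5 + 36x^4 - 56x^3 + 35x^2 - 6x. The constant term is 0 because L is singular (the all-ones vector lies in its kernel). The eigenvalues sum to 10, which equals trace(L) = 2|E|.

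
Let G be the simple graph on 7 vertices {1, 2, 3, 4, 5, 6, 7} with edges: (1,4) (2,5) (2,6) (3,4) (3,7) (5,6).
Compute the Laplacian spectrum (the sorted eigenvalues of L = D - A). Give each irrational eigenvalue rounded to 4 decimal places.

[0, 0, 0.5858, 2, 3, 3, 3.4142]

Reading degrees in the order [1, 2, 3, 4, 5, 6, 7] gives [1, 2, 2, 2, 2, 2, 1]; set D = diag(1, 2, 2, 2, 2, 2, 1) and form L = D - A. L is symmetric positive semidefinite, so every eigenvalue is real and nonnegative. The 2 zero eigenvalues correspond to the 2 connected components. There are 2 zeros in the spectrum, matching the 2 components.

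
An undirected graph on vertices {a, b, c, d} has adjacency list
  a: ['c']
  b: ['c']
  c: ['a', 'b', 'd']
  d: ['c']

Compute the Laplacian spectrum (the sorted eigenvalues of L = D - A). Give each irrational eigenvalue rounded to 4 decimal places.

[0, 1, 1, 4]

Each diagonal entry of L is the vertex degree and each off-diagonal entry is -1 where an edge is present, 0 otherwise; in the order [a, b, c, d] the diagonal is [1, 1, 3, 1]. The multiplicity of 0 as a Laplacian eigenvalue equals the number of connected components. The single zero eigenvalue shows the graph is connected. By the matrix-tree theorem the graph has (1/4) * product of the nonzero eigenvalues = 1 spanning tree.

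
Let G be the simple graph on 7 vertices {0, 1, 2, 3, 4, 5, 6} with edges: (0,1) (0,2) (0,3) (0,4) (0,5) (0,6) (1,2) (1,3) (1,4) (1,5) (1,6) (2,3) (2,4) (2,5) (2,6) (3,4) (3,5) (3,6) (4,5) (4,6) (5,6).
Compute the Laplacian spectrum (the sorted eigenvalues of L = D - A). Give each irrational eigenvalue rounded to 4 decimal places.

[0, 7, 7, 7, 7, 7, 7]

Reading degrees in the order [0, 1, 2, 3, 4, 5, 6] gives [6, 6, 6, 6, 6, 6, 6]; set D = diag(6, 6, 6, 6, 6, 6, 6) and form L = D - A. L is symmetric positive semidefinite, so every eigenvalue is real and nonnegative.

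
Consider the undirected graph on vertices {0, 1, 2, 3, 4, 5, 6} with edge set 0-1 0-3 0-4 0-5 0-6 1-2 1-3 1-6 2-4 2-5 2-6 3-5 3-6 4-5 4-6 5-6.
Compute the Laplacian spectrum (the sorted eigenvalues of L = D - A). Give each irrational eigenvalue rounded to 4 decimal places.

[0, 3.2679, 4, 5, 6, 6.7321, 7]

With the vertex order [0, 1, 2, 3, 4, 5, 6], the degrees are [5, 4, 4, 4, 4, 5, 6], giving D = diag(5, 4, 4, 4, 4, 5, 6) and L = D - A. The multiplicity of 0 as a Laplacian eigenvalue equals the number of connected components. There is one zero in the spectrum, matching the 1 component.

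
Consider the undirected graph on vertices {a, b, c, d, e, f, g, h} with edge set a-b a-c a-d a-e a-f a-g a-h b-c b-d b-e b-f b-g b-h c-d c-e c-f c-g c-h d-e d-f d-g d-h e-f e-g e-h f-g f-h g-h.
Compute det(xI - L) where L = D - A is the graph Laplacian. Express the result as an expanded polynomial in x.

x^8 - 56x^7 + 1344x^6 - 17920x^5 + 143360x^4 - 688128x^3 + 1835008x^2 - 2097152x

Reading degrees in the order [a, b, c, d, e, f, g, h] gives [7, 7, 7, 7, 7, 7, 7, 7]; set D = diag(7, 7, 7, 7, 7, 7, 7, 7) and form L = D - A. L has integer entries, so p(x) = det(xI - L) has integer coefficients. Expanding the determinant yields x^8 - 56x^7 + 1344x^6 - 17920x^5 + 143360x^4 - 688128x^3 + 1835008x^2 - 2097152x. Since p(0) = det(-L) = 0, x divides p(x). There is one zero in the spectrum, matching the 1 component. The largest eigenvalue, 8, is at most the vertex count 8.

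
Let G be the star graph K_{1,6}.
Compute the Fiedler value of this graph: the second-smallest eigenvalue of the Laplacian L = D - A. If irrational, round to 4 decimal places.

1

The graph has 7 vertices and degree multiset [6, 1, 1, 1, 1, 1, 1]; D is the diagonal matrix of degrees and L = D - A. Computing the eigenvalues of L and sorting gives [0, 1, 1, 1, 1, 1, 7]. The Fiedler value lambda_2 = 1 is strictly positive, so the graph is connected. There is one zero in the spectrum, matching the 1 component.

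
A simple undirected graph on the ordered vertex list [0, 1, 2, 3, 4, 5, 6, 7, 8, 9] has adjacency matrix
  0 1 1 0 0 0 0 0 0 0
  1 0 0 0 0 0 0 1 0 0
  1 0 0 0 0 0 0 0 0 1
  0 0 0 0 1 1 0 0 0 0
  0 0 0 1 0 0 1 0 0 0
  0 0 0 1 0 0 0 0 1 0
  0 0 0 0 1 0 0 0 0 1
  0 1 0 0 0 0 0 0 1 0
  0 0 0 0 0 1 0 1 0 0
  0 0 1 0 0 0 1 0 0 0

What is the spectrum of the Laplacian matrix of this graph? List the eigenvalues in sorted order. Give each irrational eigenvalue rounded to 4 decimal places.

[0, 0.3820, 0.3820, 1.3820, 1.3820, 2.6180, 2.6180, 3.6180, 3.6180, 4]

Each diagonal entry of L is the vertex degree and each off-diagonal entry is -1 where an edge is present, 0 otherwise; in the order [0, 1, 2, 3, 4, 5, 6, 7, 8, 9] the diagonal is [2, 2, 2, 2, 2, 2, 2, 2, 2, 2]. L is symmetric positive semidefinite, so every eigenvalue is real and nonnegative. The single zero eigenvalue shows the graph is connected. By the matrix-tree theorem the graph has (1/10) * product of the nonzero eigenvalues = 10 spanning trees.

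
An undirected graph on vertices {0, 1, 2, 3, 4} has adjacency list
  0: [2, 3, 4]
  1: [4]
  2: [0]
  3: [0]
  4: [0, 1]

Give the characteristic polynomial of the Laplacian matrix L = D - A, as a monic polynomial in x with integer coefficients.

x^5 - 8x^4 + 20x^3 - 18x^2 + 5x

Each diagonal entry of L is the vertex degree and each off-diagonal entry is -1 where an edge is present, 0 otherwise; in the order [0, 1, 2, 3, 4] the diagonal is [3, 1, 1, 1, 2]. Computing det(xI - L) by cofactor expansion (or equivalently via sum-over-permutations) gives x^5 - 8x^4 + 20x^3 - 18x^2 + 5x. Since p(0) = det(-L) = 0, x divides p(x). There is one zero in the spectrum, matching the 1 component.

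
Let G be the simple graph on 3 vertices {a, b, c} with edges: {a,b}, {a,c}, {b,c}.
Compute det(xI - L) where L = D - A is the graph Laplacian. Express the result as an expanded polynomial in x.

With the vertex order [a, b, c], the degrees are [2, 2, 2], giving D = diag(2, 2, 2) and L = D - A. L has integer entries, so p(x) = det(xI - L) has integer coefficients. Expanding the determinant yields x^3 - 6x^2 + 9x. The coefficient of x^2 equals -trace(L) = -6, matching the sum of degrees. The eigenvalues sum to 6, which equals trace(L) = 2|E|.

x^3 - 6x^2 + 9x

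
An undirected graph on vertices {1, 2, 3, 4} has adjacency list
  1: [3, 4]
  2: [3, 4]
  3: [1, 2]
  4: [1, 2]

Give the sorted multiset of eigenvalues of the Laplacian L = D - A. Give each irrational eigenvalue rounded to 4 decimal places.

Reading degrees in the order [1, 2, 3, 4] gives [2, 2, 2, 2]; set D = diag(2, 2, 2, 2) and form L = D - A. The multiplicity of 0 as a Laplacian eigenvalue equals the number of connected components. By the matrix-tree theorem the graph has (1/4) * product of the nonzero eigenvalues = 4 spanning trees.

[0, 2, 2, 4]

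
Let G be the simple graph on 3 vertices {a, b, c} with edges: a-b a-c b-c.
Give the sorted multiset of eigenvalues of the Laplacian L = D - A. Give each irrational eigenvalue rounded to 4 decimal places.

With the vertex order [a, b, c], the degrees are [2, 2, 2], giving D = diag(2, 2, 2) and L = D - A. L is symmetric positive semidefinite, so every eigenvalue is real and nonnegative. The single zero eigenvalue shows the graph is connected. The eigenvalues sum to 6, which equals trace(L) = 2|E|. The largest eigenvalue, 3, is at most the vertex count 3.

[0, 3, 3]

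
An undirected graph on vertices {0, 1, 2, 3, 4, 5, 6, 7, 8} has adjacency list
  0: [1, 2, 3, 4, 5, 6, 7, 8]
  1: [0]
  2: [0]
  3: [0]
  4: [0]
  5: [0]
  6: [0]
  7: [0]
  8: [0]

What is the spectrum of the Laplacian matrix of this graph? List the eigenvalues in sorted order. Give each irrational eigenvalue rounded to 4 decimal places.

With the vertex order [0, 1, 2, 3, 4, 5, 6, 7, 8], the degrees are [8, 1, 1, 1, 1, 1, 1, 1, 1], giving D = diag(8, 1, 1, 1, 1, 1, 1, 1, 1) and L = D - A. The multiplicity of 0 as a Laplacian eigenvalue equals the number of connected components. The single zero eigenvalue shows the graph is connected. The eigenvalues sum to 16, which equals trace(L) = 2|E|.

[0, 1, 1, 1, 1, 1, 1, 1, 9]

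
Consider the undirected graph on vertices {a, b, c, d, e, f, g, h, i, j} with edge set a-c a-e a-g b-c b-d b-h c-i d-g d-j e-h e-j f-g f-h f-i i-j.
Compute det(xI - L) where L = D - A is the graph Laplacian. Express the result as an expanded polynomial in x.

With the vertex order [a, b, c, d, e, f, g, h, i, j], the degrees are [3, 3, 3, 3, 3, 3, 3, 3, 3, 3], giving D = diag(3, 3, 3, 3, 3, 3, 3, 3, 3, 3) and L = D - A. L has integer entries, so p(x) = det(xI - L) has integer coefficients. Expanding the determinant yields x^10 - 30x^9 + 390x^8 - 2880x^7 + 13305x^6 - 39882x^5 + 77640x^4 - 94800x^3 + 66000x^2 - 20000x. The coefficient of x^9 equals -trace(L) = -30, matching the sum of degrees. By the matrix-tree theorem the graph has (1/10) * product of the nonzero eigenvalues = 2000 spanning trees.

x^10 - 30x^9 + 390x^8 - 2880x^7 + 13305x^6 - 39882x^5 + 77640x^4 - 94800x^3 + 66000x^2 - 20000x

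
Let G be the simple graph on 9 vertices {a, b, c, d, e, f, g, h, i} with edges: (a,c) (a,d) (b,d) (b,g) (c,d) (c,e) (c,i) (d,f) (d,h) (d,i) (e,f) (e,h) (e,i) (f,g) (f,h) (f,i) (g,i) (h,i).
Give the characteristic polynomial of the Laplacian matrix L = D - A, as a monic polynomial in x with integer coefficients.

With the vertex order [a, b, c, d, e, f, g, h, i], the degrees are [2, 2, 4, 6, 4, 5, 3, 4, 6], giving D = diag(2, 2, 4, 6, 4, 5, 3, 4, 6) and L = D - A. L has integer entries, so p(x) = det(xI - L) has integer coefficients. Expanding the determinant yields x^9 - 36x^8 + 549x^7 - 4616x^6 + 23307x^5 - 72006x^4 + 132156x^3 - 130934x^2 + 53397x. The constant term is 0 because L is singular (the all-ones vector lies in its kernel). By the matrix-tree theorem the graph has (1/9) * product of the nonzero eigenvalues = 5933 spanning trees. The eigenvalues sum to 36, which equals trace(L) = 2|E|.

x^9 - 36x^8 + 549x^7 - 4616x^6 + 23307x^5 - 72006x^4 + 132156x^3 - 130934x^2 + 53397x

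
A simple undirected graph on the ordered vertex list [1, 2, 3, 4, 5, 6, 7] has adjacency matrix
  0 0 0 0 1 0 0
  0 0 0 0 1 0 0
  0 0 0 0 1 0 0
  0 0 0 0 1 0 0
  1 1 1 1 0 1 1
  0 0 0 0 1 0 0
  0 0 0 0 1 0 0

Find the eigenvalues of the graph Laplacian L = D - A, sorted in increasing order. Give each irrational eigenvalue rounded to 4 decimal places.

[0, 1, 1, 1, 1, 1, 7]

With the vertex order [1, 2, 3, 4, 5, 6, 7], the degrees are [1, 1, 1, 1, 6, 1, 1], giving D = diag(1, 1, 1, 1, 6, 1, 1) and L = D - A. Diagonalising L (or applying a numerical eigensolver to the 7x7 matrix) gives the spectrum above. The single zero eigenvalue shows the graph is connected.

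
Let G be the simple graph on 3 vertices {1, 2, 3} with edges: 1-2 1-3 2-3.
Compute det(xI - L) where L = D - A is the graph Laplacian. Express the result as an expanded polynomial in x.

With the vertex order [1, 2, 3], the degrees are [2, 2, 2], giving D = diag(2, 2, 2) and L = D - A. Computing det(xI - L) by cofactor expansion (or equivalently via sum-over-permutations) gives x^3 - 6x^2 + 9x. The constant term is 0 because L is singular (the all-ones vector lies in its kernel). The eigenvalues sum to 6, which equals trace(L) = 2|E|. The largest eigenvalue, 3, is at most the vertex count 3.

x^3 - 6x^2 + 9x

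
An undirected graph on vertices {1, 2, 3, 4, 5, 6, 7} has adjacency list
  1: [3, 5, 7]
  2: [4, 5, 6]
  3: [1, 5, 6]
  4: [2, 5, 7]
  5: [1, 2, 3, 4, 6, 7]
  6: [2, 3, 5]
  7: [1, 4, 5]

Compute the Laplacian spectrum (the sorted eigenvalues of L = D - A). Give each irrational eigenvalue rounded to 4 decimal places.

[0, 2, 2, 4, 4, 5, 7]

With the vertex order [1, 2, 3, 4, 5, 6, 7], the degrees are [3, 3, 3, 3, 6, 3, 3], giving D = diag(3, 3, 3, 3, 6, 3, 3) and L = D - A. The multiplicity of 0 as a Laplacian eigenvalue equals the number of connected components. The single zero eigenvalue shows the graph is connected.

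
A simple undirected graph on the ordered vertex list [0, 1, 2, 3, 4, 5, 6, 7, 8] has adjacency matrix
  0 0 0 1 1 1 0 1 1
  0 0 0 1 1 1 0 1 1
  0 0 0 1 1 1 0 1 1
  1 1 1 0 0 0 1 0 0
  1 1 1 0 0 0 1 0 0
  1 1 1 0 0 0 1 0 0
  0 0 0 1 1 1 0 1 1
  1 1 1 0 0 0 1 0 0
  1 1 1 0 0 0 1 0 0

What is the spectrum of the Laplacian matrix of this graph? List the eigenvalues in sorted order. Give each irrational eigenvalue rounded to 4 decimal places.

[0, 4, 4, 4, 4, 5, 5, 5, 9]

Reading degrees in the order [0, 1, 2, 3, 4, 5, 6, 7, 8] gives [5, 5, 5, 4, 4, 4, 5, 4, 4]; set D = diag(5, 5, 5, 4, 4, 4, 5, 4, 4) and form L = D - A. L is symmetric positive semidefinite, so every eigenvalue is real and nonnegative. The eigenvalues sum to 40, which equals trace(L) = 2|E|.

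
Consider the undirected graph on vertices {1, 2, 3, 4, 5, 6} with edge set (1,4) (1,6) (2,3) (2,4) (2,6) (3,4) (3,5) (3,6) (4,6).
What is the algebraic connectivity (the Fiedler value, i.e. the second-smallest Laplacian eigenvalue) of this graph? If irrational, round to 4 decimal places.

0.8929

With the vertex order [1, 2, 3, 4, 5, 6], the degrees are [2, 3, 4, 4, 1, 4], giving D = diag(2, 3, 4, 4, 1, 4) and L = D - A. The smallest Laplacian eigenvalue is always 0. The next one, lambda_2 = 0.8929, measures how hard the graph is to disconnect: larger values mean better connectivity.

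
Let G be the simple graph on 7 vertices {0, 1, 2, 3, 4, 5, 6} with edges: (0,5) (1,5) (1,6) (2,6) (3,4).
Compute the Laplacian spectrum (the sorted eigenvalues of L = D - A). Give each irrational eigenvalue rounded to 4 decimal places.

Reading degrees in the order [0, 1, 2, 3, 4, 5, 6] gives [1, 2, 1, 1, 1, 2, 2]; set D = diag(1, 2, 1, 1, 1, 2, 2) and form L = D - A. Diagonalising L (or applying a numerical eigensolver to the 7x7 matrix) gives the spectrum above. The 2 zero eigenvalues correspond to the 2 connected components. There are 2 zeros in the spectrum, matching the 2 components.

[0, 0, 0.3820, 1.3820, 2, 2.6180, 3.6180]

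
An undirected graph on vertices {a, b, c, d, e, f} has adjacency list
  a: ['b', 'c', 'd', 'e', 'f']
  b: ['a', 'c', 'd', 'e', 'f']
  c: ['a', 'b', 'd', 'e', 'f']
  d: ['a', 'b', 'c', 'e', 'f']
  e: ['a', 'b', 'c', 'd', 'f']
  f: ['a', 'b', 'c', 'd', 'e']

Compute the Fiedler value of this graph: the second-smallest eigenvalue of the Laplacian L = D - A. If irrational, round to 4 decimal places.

Reading degrees in the order [a, b, c, d, e, f] gives [5, 5, 5, 5, 5, 5]; set D = diag(5, 5, 5, 5, 5, 5) and form L = D - A. The sorted Laplacian eigenvalues are [0, 6, 6, 6, 6, 6]; the algebraic connectivity is the second entry, 6. The eigenvalues sum to 30, which equals trace(L) = 2|E|. By the matrix-tree theorem the graph has (1/6) * product of the nonzero eigenvalues = 1296 spanning trees.

6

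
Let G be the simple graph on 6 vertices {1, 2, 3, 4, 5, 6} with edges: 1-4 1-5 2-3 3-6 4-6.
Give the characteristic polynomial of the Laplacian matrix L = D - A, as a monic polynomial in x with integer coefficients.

Reading degrees in the order [1, 2, 3, 4, 5, 6] gives [2, 1, 2, 2, 1, 2]; set D = diag(2, 1, 2, 2, 1, 2) and form L = D - A. Computing det(xI - L) by cofactor expansion (or equivalently via sum-over-permutations) gives x^6 - 10x^5 + 36x^4 - 56x^3 + 35x^2 - 6x. The constant term is 0 because L is singular (the all-ones vector lies in its kernel). By the matrix-tree theorem the graph has (1/6) * product of the nonzero eigenvalues = 1 spanning tree. There is one zero in the spectrum, matching the 1 component.

x^6 - 10x^5 + 36x^4 - 56x^3 + 35x^2 - 6x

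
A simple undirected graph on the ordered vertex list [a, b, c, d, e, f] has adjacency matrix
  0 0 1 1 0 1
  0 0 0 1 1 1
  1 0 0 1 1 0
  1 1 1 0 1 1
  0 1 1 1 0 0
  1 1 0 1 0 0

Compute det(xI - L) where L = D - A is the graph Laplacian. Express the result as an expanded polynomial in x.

x^6 - 20x^5 + 155x^4 - 580x^3 + 1045x^2 - 726x

Each diagonal entry of L is the vertex degree and each off-diagonal entry is -1 where an edge is present, 0 otherwise; in the order [a, b, c, d, e, f] the diagonal is [3, 3, 3, 5, 3, 3]. Computing det(xI - L) by cofactor expansion (or equivalently via sum-over-permutations) gives x^6 - 20x^5 + 155x^4 - 580x^3 + 1045x^2 - 726x. The constant term is 0 because L is singular (the all-ones vector lies in its kernel).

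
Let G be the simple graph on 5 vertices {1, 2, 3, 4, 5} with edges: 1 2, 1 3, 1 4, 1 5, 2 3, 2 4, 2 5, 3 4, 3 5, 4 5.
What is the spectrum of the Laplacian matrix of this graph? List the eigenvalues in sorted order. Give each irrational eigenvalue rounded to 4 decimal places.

Reading degrees in the order [1, 2, 3, 4, 5] gives [4, 4, 4, 4, 4]; set D = diag(4, 4, 4, 4, 4) and form L = D - A. The multiplicity of 0 as a Laplacian eigenvalue equals the number of connected components. There is one zero in the spectrum, matching the 1 component. The eigenvalues sum to 20, which equals trace(L) = 2|E|.

[0, 5, 5, 5, 5]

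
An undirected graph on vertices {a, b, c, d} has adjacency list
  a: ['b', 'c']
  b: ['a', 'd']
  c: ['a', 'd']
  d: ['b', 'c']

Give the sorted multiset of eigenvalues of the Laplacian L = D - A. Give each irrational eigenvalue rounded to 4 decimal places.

Each diagonal entry of L is the vertex degree and each off-diagonal entry is -1 where an edge is present, 0 otherwise; in the order [a, b, c, d] the diagonal is [2, 2, 2, 2]. Diagonalising L (or applying a numerical eigensolver to the 4x4 matrix) gives the spectrum above. The single zero eigenvalue shows the graph is connected.

[0, 2, 2, 4]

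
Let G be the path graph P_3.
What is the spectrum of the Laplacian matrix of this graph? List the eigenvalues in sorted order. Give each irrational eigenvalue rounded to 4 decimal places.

[0, 1, 3]

The graph has 3 vertices and degree multiset [2, 1, 1]; D is the diagonal matrix of degrees and L = D - A. L is symmetric positive semidefinite, so every eigenvalue is real and nonnegative.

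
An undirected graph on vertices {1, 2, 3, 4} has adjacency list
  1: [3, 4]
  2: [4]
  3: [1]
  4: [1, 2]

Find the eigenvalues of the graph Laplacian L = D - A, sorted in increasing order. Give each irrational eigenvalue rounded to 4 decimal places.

Reading degrees in the order [1, 2, 3, 4] gives [2, 1, 1, 2]; set D = diag(2, 1, 1, 2) and form L = D - A. Since every row of L sums to 0, the all-ones vector is in the kernel and 0 is an eigenvalue. The single zero eigenvalue shows the graph is connected. There is one zero in the spectrum, matching the 1 component.

[0, 0.5858, 2, 3.4142]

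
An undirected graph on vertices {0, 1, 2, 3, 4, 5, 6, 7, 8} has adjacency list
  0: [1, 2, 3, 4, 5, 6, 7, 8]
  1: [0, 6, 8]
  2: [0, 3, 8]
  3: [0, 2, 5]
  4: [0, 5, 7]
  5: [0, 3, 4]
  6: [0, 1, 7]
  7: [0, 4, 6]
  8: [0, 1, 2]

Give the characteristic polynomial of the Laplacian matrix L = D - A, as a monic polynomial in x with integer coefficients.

x^9 - 32x^8 + 428x^7 - 3136x^6 + 13786x^5 - 37232x^4 + 60276x^3 - 53424x^2 + 19845x

Reading degrees in the order [0, 1, 2, 3, 4, 5, 6, 7, 8] gives [8, 3, 3, 3, 3, 3, 3, 3, 3]; set D = diag(8, 3, 3, 3, 3, 3, 3, 3, 3) and form L = D - A. Computing det(xI - L) by cofactor expansion (or equivalently via sum-over-permutations) gives x^9 - 32x^8 + 428x^7 - 3136x^6 + 13786x^5 - 37232x^4 + 60276x^3 - 53424x^2 + 19845x. The coefficient of x^8 equals -trace(L) = -32, matching the sum of degrees. There is one zero in the spectrum, matching the 1 component.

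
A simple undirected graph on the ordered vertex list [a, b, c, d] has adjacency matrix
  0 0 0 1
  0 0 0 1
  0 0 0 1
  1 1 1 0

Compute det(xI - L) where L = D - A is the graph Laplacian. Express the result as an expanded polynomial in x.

With the vertex order [a, b, c, d], the degrees are [1, 1, 1, 3], giving D = diag(1, 1, 1, 3) and L = D - A. The eigenvalues of L are [0, 1, 1, 4]; the characteristic polynomial is the product of (x - lambda_i), which multiplies out to x^4 - 6x^3 + 9x^2 - 4x. The constant term is 0 because L is singular (the all-ones vector lies in its kernel). The largest eigenvalue, 4, is at most the vertex count 4. By the matrix-tree theorem the graph has (1/4) * product of the nonzero eigenvalues = 1 spanning tree.

x^4 - 6x^3 + 9x^2 - 4x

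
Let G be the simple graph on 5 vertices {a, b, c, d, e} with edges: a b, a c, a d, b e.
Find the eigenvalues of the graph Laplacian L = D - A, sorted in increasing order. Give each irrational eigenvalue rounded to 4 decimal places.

[0, 0.5188, 1, 2.3111, 4.1701]

With the vertex order [a, b, c, d, e], the degrees are [3, 2, 1, 1, 1], giving D = diag(3, 2, 1, 1, 1) and L = D - A. Diagonalising L (or applying a numerical eigensolver to the 5x5 matrix) gives the spectrum above. The single zero eigenvalue shows the graph is connected. The eigenvalues sum to 8, which equals trace(L) = 2|E|.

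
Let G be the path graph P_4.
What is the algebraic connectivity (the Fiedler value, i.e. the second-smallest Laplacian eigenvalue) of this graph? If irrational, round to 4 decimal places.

0.5858

The graph has 4 vertices and degree multiset [2, 2, 1, 1]; D is the diagonal matrix of degrees and L = D - A. The sorted Laplacian eigenvalues are [0, 0.5858, 2, 3.4142]; the algebraic connectivity is the second entry, 0.5858.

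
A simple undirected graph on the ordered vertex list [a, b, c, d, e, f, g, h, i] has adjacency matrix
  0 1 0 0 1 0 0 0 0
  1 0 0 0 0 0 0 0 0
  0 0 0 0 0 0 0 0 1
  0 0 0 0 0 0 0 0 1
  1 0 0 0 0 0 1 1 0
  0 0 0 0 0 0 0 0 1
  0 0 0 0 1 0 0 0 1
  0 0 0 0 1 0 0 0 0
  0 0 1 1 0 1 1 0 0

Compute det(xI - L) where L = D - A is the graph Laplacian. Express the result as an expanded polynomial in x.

Each diagonal entry of L is the vertex degree and each off-diagonal entry is -1 where an edge is present, 0 otherwise; in the order [a, b, c, d, e, f, g, h, i] the diagonal is [2, 1, 1, 1, 3, 1, 2, 1, 4]. L has integer entries, so p(x) = det(xI - L) has integer coefficients. Expanding the determinant yields x^9 - 16x^8 + 101x^7 - 326x^6 + 587x^5 - 602x^4 + 340x^3 - 94x^2 + 9x. Since p(0) = det(-L) = 0, x divides p(x).

x^9 - 16x^8 + 101x^7 - 326x^6 + 587x^5 - 602x^4 + 340x^3 - 94x^2 + 9x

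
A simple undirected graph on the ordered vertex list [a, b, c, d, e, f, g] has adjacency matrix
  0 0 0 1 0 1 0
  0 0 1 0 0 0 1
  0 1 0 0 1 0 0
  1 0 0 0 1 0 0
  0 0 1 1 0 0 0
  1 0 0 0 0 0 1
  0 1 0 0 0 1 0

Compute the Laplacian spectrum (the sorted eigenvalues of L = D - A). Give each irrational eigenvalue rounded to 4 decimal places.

Reading degrees in the order [a, b, c, d, e, f, g] gives [2, 2, 2, 2, 2, 2, 2]; set D = diag(2, 2, 2, 2, 2, 2, 2) and form L = D - A. Since every row of L sums to 0, the all-ones vector is in the kernel and 0 is an eigenvalue.

[0, 0.7530, 0.7530, 2.4450, 2.4450, 3.8019, 3.8019]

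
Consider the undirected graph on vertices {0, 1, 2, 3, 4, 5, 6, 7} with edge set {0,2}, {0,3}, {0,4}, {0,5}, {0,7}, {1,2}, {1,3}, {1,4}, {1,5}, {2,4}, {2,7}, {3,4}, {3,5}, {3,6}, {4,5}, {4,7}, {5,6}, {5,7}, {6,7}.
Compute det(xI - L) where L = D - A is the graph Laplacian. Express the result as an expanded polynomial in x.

x^8 - 38x^7 + 609x^6 - 5328x^5 + 27437x^4 - 83012x^3 + 136350x^2 - 93568x

Reading degrees in the order [0, 1, 2, 3, 4, 5, 6, 7] gives [5, 4, 4, 5, 6, 6, 3, 5]; set D = diag(5, 4, 4, 5, 6, 6, 3, 5) and form L = D - A. Computing det(xI - L) by cofactor expansion (or equivalently via sum-over-permutations) gives x^8 - 38x^7 + 609x^6 - 5328x^5 + 27437x^4 - 83012x^3 + 136350x^2 - 93568x. The coefficient of x^7 equals -trace(L) = -38, matching the sum of degrees. There is one zero in the spectrum, matching the 1 component.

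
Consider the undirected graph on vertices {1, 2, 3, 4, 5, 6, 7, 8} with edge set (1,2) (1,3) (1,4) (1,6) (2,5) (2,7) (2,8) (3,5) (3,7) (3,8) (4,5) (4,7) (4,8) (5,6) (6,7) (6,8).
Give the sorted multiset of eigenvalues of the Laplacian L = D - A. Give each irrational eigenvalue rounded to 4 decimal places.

[0, 4, 4, 4, 4, 4, 4, 8]

Each diagonal entry of L is the vertex degree and each off-diagonal entry is -1 where an edge is present, 0 otherwise; in the order [1, 2, 3, 4, 5, 6, 7, 8] the diagonal is [4, 4, 4, 4, 4, 4, 4, 4]. The multiplicity of 0 as a Laplacian eigenvalue equals the number of connected components. The largest eigenvalue, 8, is at most the vertex count 8. There is one zero in the spectrum, matching the 1 component.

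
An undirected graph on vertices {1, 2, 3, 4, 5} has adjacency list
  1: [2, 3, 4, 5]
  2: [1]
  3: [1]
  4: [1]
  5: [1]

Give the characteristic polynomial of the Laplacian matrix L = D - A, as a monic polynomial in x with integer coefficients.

Each diagonal entry of L is the vertex degree and each off-diagonal entry is -1 where an edge is present, 0 otherwise; in the order [1, 2, 3, 4, 5] the diagonal is [4, 1, 1, 1, 1]. L has integer entries, so p(x) = det(xI - L) has integer coefficients. Expanding the determinant yields x^5 - 8x^4 + 18x^3 - 16x^2 + 5x. The constant term is 0 because L is singular (the all-ones vector lies in its kernel).

x^5 - 8x^4 + 18x^3 - 16x^2 + 5x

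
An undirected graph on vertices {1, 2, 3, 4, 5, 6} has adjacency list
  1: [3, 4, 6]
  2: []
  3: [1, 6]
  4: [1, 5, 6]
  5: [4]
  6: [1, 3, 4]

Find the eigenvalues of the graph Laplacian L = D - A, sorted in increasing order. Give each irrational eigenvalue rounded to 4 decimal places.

Reading degrees in the order [1, 2, 3, 4, 5, 6] gives [3, 0, 2, 3, 1, 3]; set D = diag(3, 0, 2, 3, 1, 3) and form L = D - A. L is symmetric positive semidefinite, so every eigenvalue is real and nonnegative. The 2 zero eigenvalues correspond to the 2 connected components. The eigenvalues sum to 12, which equals trace(L) = 2|E|. There are 2 zeros in the spectrum, matching the 2 components.

[0, 0, 0.8299, 2.6889, 4, 4.4812]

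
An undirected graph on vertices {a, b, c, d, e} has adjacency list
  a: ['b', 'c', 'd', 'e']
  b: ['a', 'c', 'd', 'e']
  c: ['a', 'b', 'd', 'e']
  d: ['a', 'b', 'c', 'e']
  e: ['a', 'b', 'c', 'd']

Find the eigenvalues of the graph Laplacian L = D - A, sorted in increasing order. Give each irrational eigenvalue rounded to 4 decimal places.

[0, 5, 5, 5, 5]

Reading degrees in the order [a, b, c, d, e] gives [4, 4, 4, 4, 4]; set D = diag(4, 4, 4, 4, 4) and form L = D - A. The multiplicity of 0 as a Laplacian eigenvalue equals the number of connected components. The largest eigenvalue, 5, is at most the vertex count 5. By the matrix-tree theorem the graph has (1/5) * product of the nonzero eigenvalues = 125 spanning trees.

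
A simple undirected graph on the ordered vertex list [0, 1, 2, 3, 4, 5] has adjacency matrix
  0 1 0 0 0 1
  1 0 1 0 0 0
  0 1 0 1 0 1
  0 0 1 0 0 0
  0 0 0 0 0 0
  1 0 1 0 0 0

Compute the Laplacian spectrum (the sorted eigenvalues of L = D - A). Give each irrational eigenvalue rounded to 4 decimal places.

[0, 0, 0.8299, 2, 2.6889, 4.4812]

Reading degrees in the order [0, 1, 2, 3, 4, 5] gives [2, 2, 3, 1, 0, 2]; set D = diag(2, 2, 3, 1, 0, 2) and form L = D - A. The multiplicity of 0 as a Laplacian eigenvalue equals the number of connected components. The 2 zero eigenvalues correspond to the 2 connected components. The eigenvalues sum to 10, which equals trace(L) = 2|E|.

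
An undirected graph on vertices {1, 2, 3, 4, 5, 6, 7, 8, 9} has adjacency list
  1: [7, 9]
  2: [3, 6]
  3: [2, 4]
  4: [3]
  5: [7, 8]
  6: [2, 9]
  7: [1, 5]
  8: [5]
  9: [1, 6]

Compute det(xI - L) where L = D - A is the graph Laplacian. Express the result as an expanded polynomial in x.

With the vertex order [1, 2, 3, 4, 5, 6, 7, 8, 9], the degrees are [2, 2, 2, 1, 2, 2, 2, 1, 2], giving D = diag(2, 2, 2, 1, 2, 2, 2, 1, 2) and L = D - A. L has integer entries, so p(x) = det(xI - L) has integer coefficients. Expanding the determinant yields x^9 - 16x^8 + 105x^7 - 364x^6 + 715x^5 - 792x^4 + 462x^3 - 120x^2 + 9x. Since p(0) = det(-L) = 0, x divides p(x). There is one zero in the spectrum, matching the 1 component. The eigenvalues sum to 16, which equals trace(L) = 2|E|.

x^9 - 16x^8 + 105x^7 - 364x^6 + 715x^5 - 792x^4 + 462x^3 - 120x^2 + 9x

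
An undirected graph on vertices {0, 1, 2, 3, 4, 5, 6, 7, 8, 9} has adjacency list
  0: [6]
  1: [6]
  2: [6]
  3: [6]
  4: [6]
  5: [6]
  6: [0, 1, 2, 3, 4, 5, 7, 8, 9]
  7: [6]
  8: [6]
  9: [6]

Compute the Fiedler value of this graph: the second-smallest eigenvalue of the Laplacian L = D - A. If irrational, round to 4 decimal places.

Each diagonal entry of L is the vertex degree and each off-diagonal entry is -1 where an edge is present, 0 otherwise; in the order [0, 1, 2, 3, 4, 5, 6, 7, 8, 9] the diagonal is [1, 1, 1, 1, 1, 1, 9, 1, 1, 1]. The sorted Laplacian eigenvalues are [0, 1, 1, 1, 1, 1, 1, 1, 1, 10]; the algebraic connectivity is the second entry, 1. The eigenvalues sum to 18, which equals trace(L) = 2|E|. By the matrix-tree theorem the graph has (1/10) * product of the nonzero eigenvalues = 1 spanning tree.

1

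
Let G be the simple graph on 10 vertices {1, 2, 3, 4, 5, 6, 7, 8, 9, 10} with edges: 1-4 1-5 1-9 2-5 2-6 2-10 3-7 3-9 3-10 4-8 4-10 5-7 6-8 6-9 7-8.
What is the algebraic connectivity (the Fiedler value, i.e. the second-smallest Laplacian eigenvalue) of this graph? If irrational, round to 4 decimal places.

2

With the vertex order [1, 2, 3, 4, 5, 6, 7, 8, 9, 10], the degrees are [3, 3, 3, 3, 3, 3, 3, 3, 3, 3], giving D = diag(3, 3, 3, 3, 3, 3, 3, 3, 3, 3) and L = D - A. Computing the eigenvalues of L and sorting gives [0, 2, 2, 2, 2, 2, 5, 5, 5, 5]. The Fiedler value lambda_2 = 2 is strictly positive, so the graph is connected. The largest eigenvalue, 5, is at most the vertex count 10.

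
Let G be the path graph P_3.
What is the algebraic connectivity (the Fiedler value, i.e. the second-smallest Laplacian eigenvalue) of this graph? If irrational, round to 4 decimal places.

The graph has 3 vertices and degree multiset [2, 1, 1]; D is the diagonal matrix of degrees and L = D - A. Computing the eigenvalues of L and sorting gives [0, 1, 3]. The Fiedler value lambda_2 = 1 is strictly positive, so the graph is connected. By the matrix-tree theorem the graph has (1/3) * product of the nonzero eigenvalues = 1 spanning tree.

1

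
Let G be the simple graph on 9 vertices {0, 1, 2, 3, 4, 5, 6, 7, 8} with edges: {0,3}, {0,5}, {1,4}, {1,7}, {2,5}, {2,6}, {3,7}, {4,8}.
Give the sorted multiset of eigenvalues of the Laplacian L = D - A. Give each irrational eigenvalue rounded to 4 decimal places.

Reading degrees in the order [0, 1, 2, 3, 4, 5, 6, 7, 8] gives [2, 2, 2, 2, 2, 2, 1, 2, 1]; set D = diag(2, 2, 2, 2, 2, 2, 1, 2, 1) and form L = D - A. Diagonalising L (or applying a numerical eigensolver to the 9x9 matrix) gives the spectrum above. The single zero eigenvalue shows the graph is connected. The largest eigenvalue, 3.8794, is at most the vertex count 9.

[0, 0.1206, 0.4679, 1, 1.6527, 2.3473, 3, 3.5321, 3.8794]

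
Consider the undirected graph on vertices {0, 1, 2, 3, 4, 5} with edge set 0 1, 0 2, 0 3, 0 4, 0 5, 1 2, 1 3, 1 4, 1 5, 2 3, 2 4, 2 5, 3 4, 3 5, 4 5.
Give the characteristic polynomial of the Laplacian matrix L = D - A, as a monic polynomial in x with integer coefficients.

With the vertex order [0, 1, 2, 3, 4, 5], the degrees are [5, 5, 5, 5, 5, 5], giving D = diag(5, 5, 5, 5, 5, 5) and L = D - A. L has integer entries, so p(x) = det(xI - L) has integer coefficients. Expanding the determinant yields x^6 - 30x^5 + 360x^4 - 2160x^3 + 6480x^2 - 7776x. The constant term is 0 because L is singular (the all-ones vector lies in its kernel). By the matrix-tree theorem the graph has (1/6) * product of the nonzero eigenvalues = 1296 spanning trees. There is one zero in the spectrum, matching the 1 component.

x^6 - 30x^5 + 360x^4 - 2160x^3 + 6480x^2 - 7776x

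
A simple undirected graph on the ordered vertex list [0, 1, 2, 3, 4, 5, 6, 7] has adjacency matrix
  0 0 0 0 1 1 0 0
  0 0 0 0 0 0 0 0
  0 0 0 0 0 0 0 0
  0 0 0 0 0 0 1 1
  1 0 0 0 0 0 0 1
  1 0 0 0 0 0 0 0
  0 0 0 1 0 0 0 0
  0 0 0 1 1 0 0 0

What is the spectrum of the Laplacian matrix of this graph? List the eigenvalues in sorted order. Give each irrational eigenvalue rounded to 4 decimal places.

[0, 0, 0, 0.2679, 1, 2, 3, 3.7321]

With the vertex order [0, 1, 2, 3, 4, 5, 6, 7], the degrees are [2, 0, 0, 2, 2, 1, 1, 2], giving D = diag(2, 0, 0, 2, 2, 1, 1, 2) and L = D - A. Since every row of L sums to 0, the all-ones vector is in the kernel and 0 is an eigenvalue. The 3 zero eigenvalues correspond to the 3 connected components. The eigenvalues sum to 10, which equals trace(L) = 2|E|.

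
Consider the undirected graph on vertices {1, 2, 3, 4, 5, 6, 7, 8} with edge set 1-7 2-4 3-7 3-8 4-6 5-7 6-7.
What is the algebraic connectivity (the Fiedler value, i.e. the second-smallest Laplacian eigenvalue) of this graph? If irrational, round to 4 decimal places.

Reading degrees in the order [1, 2, 3, 4, 5, 6, 7, 8] gives [1, 1, 2, 2, 1, 2, 4, 1]; set D = diag(1, 1, 2, 2, 1, 2, 4, 1) and form L = D - A. The sorted Laplacian eigenvalues are [0, 0.2538, 0.5472, 1, 1.4689, 2.4066, 3.1504, 5.1732]; the algebraic connectivity is the second entry, 0.2538.

0.2538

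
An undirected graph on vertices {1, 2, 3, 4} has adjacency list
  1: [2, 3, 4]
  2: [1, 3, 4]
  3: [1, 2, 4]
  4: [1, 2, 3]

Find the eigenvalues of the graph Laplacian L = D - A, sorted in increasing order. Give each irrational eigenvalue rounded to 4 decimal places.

Reading degrees in the order [1, 2, 3, 4] gives [3, 3, 3, 3]; set D = diag(3, 3, 3, 3) and form L = D - A. Diagonalising L (or applying a numerical eigensolver to the 4x4 matrix) gives the spectrum above. The single zero eigenvalue shows the graph is connected. There is one zero in the spectrum, matching the 1 component. The eigenvalues sum to 12, which equals trace(L) = 2|E|.

[0, 4, 4, 4]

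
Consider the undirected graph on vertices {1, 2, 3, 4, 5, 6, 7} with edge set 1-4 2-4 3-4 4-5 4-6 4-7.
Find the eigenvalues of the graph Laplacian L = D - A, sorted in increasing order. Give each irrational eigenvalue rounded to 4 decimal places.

With the vertex order [1, 2, 3, 4, 5, 6, 7], the degrees are [1, 1, 1, 6, 1, 1, 1], giving D = diag(1, 1, 1, 6, 1, 1, 1) and L = D - A. Diagonalising L (or applying a numerical eigensolver to the 7x7 matrix) gives the spectrum above. The eigenvalues sum to 12, which equals trace(L) = 2|E|.

[0, 1, 1, 1, 1, 1, 7]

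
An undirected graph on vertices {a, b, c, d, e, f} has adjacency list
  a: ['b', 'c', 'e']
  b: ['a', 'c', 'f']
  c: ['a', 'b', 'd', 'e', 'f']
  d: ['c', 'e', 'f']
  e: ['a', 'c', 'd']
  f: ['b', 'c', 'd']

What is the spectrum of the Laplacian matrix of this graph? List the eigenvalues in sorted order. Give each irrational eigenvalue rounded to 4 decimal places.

[0, 2.3820, 2.3820, 4.6180, 4.6180, 6]

With the vertex order [a, b, c, d, e, f], the degrees are [3, 3, 5, 3, 3, 3], giving D = diag(3, 3, 5, 3, 3, 3) and L = D - A. L is symmetric positive semidefinite, so every eigenvalue is real and nonnegative. The eigenvalues sum to 20, which equals trace(L) = 2|E|. By the matrix-tree theorem the graph has (1/6) * product of the nonzero eigenvalues = 121 spanning trees.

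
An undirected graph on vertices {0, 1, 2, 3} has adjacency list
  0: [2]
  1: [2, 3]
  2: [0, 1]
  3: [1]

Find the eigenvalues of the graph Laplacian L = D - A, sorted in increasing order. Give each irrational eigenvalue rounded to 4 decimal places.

[0, 0.5858, 2, 3.4142]

With the vertex order [0, 1, 2, 3], the degrees are [1, 2, 2, 1], giving D = diag(1, 2, 2, 1) and L = D - A. Diagonalising L (or applying a numerical eigensolver to the 4x4 matrix) gives the spectrum above. The eigenvalues sum to 6, which equals trace(L) = 2|E|.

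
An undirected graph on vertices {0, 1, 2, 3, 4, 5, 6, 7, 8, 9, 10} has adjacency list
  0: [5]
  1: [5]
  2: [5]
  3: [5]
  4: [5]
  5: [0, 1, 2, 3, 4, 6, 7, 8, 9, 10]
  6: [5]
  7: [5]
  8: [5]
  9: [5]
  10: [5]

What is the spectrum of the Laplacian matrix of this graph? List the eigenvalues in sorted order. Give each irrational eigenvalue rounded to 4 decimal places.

Each diagonal entry of L is the vertex degree and each off-diagonal entry is -1 where an edge is present, 0 otherwise; in the order [0, 1, 2, 3, 4, 5, 6, 7, 8, 9, 10] the diagonal is [1, 1, 1, 1, 1, 10, 1, 1, 1, 1, 1]. Diagonalising L (or applying a numerical eigensolver to the 11x11 matrix) gives the spectrum above. The single zero eigenvalue shows the graph is connected.

[0, 1, 1, 1, 1, 1, 1, 1, 1, 1, 11]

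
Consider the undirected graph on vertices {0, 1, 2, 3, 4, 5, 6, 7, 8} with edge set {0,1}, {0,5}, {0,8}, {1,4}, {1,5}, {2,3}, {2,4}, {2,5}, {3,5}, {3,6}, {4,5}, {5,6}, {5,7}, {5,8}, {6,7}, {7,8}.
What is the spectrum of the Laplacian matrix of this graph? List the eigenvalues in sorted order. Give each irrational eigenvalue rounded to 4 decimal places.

Reading degrees in the order [0, 1, 2, 3, 4, 5, 6, 7, 8] gives [3, 3, 3, 3, 3, 8, 3, 3, 3]; set D = diag(3, 3, 3, 3, 3, 8, 3, 3, 3) and form L = D - A. The multiplicity of 0 as a Laplacian eigenvalue equals the number of connected components.

[0, 1.5858, 1.5858, 3, 3, 4.4142, 4.4142, 5, 9]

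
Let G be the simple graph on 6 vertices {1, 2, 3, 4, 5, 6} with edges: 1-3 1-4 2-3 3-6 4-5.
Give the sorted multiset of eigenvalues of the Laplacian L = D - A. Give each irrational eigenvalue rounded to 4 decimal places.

[0, 0.3249, 1, 1.4608, 3, 4.2143]

With the vertex order [1, 2, 3, 4, 5, 6], the degrees are [2, 1, 3, 2, 1, 1], giving D = diag(2, 1, 3, 2, 1, 1) and L = D - A. Diagonalising L (or applying a numerical eigensolver to the 6x6 matrix) gives the spectrum above. The largest eigenvalue, 4.2143, is at most the vertex count 6.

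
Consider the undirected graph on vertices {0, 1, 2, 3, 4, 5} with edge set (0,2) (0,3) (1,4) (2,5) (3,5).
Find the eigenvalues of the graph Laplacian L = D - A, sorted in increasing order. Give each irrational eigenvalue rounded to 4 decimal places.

Each diagonal entry of L is the vertex degree and each off-diagonal entry is -1 where an edge is present, 0 otherwise; in the order [0, 1, 2, 3, 4, 5] the diagonal is [2, 1, 2, 2, 1, 2]. The multiplicity of 0 as a Laplacian eigenvalue equals the number of connected components. The 2 zero eigenvalues correspond to the 2 connected components. There are 2 zeros in the spectrum, matching the 2 components. The eigenvalues sum to 10, which equals trace(L) = 2|E|.

[0, 0, 2, 2, 2, 4]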